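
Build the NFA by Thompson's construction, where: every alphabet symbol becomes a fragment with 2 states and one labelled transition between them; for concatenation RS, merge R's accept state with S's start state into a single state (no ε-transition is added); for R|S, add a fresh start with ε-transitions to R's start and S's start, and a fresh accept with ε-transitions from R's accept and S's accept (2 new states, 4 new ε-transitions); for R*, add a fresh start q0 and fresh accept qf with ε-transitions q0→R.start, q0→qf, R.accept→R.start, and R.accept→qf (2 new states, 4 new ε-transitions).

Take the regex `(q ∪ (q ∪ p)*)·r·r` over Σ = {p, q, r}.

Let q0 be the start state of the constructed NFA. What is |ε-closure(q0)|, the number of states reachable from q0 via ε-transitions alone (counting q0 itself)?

8

Work bottom-up. For each fragment F, track |ε-closure(F.start)| and whether F's accept lies in that closure (i.e. whether F accepts ε). A single-symbol fragment has closure size 1 and does not accept ε.
  q ∪ p : new start ε-reaches every alternative's start; none of them accept ε, so the new accept is not reached: |closure| = 1 + 1 + 1 = 3
  (q ∪ p)* : |closure| = 1 (new start) + 3 (body) + 1 (new accept) = 5
  q ∪ (q ∪ p)* : |closure| = 1 (new start) + (1 + 5) + 1 (new accept, since some branch ε-reaches its own accept) = 8
  (q ∪ (q ∪ p)*)·r·r : the left operand accepts ε, so the closure extends into the next operand (the shared merged state is already counted); |closure| = 8 + (1−1) = 8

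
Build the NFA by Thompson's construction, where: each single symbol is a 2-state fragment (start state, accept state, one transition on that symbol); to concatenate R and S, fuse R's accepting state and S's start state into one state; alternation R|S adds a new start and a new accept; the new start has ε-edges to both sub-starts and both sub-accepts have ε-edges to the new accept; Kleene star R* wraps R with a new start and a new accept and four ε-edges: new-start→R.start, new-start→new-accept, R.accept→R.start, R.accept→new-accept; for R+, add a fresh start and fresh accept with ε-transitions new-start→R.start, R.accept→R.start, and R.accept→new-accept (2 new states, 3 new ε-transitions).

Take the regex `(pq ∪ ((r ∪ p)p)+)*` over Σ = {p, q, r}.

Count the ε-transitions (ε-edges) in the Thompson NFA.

15

Per subexpression:
Each of the 5 symbol leaves contributes 0 ε-transitions.
  pq = 0 ε-transitions
  r ∪ p = 4 ε-transitions
  (r ∪ p)p = 4 ε-transitions
  ((r ∪ p)p)+ = 7 ε-transitions
  pq ∪ ((r ∪ p)p)+ = 11 ε-transitions
  (pq ∪ ((r ∪ p)p)+)* = 15 ε-transitions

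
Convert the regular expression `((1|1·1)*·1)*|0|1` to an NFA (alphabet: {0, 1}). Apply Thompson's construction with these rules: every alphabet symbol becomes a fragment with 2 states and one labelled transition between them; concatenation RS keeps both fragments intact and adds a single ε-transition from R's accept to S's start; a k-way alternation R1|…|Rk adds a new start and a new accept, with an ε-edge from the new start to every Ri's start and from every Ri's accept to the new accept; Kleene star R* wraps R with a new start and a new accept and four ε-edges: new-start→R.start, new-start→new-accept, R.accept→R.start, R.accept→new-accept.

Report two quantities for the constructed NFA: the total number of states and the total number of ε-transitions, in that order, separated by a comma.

20, 20

Per subexpression:
Each of the 6 symbol leaves contributes 2 states and 0 ε-transitions.
  1·1 → 4 states, 1 ε-transition
  1|1·1 → 8 states, 5 ε-transitions
  (1|1·1)* → 10 states, 9 ε-transitions
  (1|1·1)*·1 → 12 states, 10 ε-transitions
  ((1|1·1)*·1)* → 14 states, 14 ε-transitions
  ((1|1·1)*·1)*|0|1 → 20 states, 20 ε-transitions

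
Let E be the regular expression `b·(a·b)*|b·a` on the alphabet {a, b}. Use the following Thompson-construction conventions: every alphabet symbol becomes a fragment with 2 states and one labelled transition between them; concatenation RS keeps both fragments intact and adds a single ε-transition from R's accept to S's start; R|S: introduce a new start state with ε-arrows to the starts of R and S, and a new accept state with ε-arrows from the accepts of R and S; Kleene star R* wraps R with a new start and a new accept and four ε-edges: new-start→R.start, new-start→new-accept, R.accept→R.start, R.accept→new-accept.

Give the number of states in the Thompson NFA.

Per subexpression:
Each of the 5 symbol leaves contributes a 2-state fragment.
  a·b : 4 states
  (a·b)* : 6 states
  b·(a·b)* : 8 states
  b·a : 4 states
  b·(a·b)*|b·a : 14 states

14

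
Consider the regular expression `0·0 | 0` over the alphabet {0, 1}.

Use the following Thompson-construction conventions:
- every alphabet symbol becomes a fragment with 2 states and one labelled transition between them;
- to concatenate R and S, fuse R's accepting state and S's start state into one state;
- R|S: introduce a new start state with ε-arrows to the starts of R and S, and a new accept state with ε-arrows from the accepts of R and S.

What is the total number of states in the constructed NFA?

Bottom-up over the parse tree:
Each of the 3 symbol leaves contributes a 2-state fragment.
  0·0 — 3 states
  0·0 | 0 — 7 states

7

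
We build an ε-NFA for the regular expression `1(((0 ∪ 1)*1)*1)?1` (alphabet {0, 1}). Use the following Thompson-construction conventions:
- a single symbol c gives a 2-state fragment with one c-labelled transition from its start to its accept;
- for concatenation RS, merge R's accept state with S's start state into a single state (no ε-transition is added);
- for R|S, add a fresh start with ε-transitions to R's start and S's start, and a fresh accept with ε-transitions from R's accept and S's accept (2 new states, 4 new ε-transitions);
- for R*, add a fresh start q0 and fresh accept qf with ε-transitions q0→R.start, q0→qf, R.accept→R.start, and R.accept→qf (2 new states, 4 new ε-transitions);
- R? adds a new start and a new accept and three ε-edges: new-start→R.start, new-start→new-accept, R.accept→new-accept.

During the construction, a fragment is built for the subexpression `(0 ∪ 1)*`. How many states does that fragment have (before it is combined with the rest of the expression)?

8

Fragment for `(0 ∪ 1)*`:
Each of the 2 symbol leaves contributes a 2-state fragment.
  0 ∪ 1 — 6 states
  (0 ∪ 1)* — 8 states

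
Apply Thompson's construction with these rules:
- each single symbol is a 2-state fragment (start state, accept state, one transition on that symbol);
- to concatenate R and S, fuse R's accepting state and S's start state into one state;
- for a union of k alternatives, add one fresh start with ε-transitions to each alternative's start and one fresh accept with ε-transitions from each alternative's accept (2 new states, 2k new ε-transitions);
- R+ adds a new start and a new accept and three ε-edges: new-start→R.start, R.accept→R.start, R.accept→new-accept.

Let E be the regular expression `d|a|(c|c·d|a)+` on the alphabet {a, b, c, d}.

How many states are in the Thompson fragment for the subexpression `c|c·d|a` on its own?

Fragment for `c|c·d|a`:
Each of the 4 symbol leaves contributes a 2-state fragment.
  c·d = 3 states
  c|c·d|a = 9 states

9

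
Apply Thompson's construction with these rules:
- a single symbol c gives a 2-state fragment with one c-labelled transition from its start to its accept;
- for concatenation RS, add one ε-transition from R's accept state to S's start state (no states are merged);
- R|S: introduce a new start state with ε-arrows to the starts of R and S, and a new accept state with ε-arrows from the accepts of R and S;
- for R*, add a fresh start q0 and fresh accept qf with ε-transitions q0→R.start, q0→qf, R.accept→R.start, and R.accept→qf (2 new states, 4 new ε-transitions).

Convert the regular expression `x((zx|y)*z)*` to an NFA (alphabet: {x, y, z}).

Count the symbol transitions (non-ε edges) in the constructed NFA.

5

Building bottom-up:
Each of the 5 symbol leaves contributes exactly 1 symbol transition.
  zx → 2 symbol transitions
  zx|y → 3 symbol transitions
  (zx|y)* → 3 symbol transitions
  (zx|y)*z → 4 symbol transitions
  ((zx|y)*z)* → 4 symbol transitions
  x((zx|y)*z)* → 5 symbol transitions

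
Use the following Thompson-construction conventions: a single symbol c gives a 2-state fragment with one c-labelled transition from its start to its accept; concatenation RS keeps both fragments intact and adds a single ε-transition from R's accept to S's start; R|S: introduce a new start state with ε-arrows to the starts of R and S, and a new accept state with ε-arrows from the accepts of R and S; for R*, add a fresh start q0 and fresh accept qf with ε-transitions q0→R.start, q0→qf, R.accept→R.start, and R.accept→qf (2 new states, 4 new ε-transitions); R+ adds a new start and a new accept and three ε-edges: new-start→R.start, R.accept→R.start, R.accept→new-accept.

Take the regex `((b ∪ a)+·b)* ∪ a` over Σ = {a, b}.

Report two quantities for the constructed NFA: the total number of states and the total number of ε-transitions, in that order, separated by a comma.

Per subexpression:
Each of the 4 symbol leaves contributes 2 states and 0 ε-transitions.
  b ∪ a = 6 states, 4 ε-transitions
  (b ∪ a)+ = 8 states, 7 ε-transitions
  (b ∪ a)+·b = 10 states, 8 ε-transitions
  ((b ∪ a)+·b)* = 12 states, 12 ε-transitions
  ((b ∪ a)+·b)* ∪ a = 16 states, 16 ε-transitions

16, 16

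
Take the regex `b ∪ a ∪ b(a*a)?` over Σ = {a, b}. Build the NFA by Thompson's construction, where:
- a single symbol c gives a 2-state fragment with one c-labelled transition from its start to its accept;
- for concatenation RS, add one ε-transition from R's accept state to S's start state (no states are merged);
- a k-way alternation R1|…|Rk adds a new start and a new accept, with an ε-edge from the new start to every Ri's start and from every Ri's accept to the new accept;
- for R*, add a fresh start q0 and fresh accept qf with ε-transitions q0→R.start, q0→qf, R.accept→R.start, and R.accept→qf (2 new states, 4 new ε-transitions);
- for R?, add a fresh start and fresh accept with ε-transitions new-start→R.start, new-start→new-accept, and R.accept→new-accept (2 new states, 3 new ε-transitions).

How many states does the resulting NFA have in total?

16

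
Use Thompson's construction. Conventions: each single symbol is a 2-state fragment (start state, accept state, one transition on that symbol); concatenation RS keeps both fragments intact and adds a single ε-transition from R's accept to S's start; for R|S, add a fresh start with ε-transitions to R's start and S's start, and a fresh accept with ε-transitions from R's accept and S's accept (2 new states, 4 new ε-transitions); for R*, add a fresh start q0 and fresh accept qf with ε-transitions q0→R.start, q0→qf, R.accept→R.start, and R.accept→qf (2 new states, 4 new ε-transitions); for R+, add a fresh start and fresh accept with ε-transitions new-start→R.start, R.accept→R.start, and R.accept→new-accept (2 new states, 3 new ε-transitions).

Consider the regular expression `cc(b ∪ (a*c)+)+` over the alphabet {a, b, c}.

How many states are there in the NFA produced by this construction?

18

Building bottom-up:
Each of the 5 symbol leaves contributes a 2-state fragment.
  a* : 4 states
  a*c : 6 states
  (a*c)+ : 8 states
  b ∪ (a*c)+ : 12 states
  (b ∪ (a*c)+)+ : 14 states
  cc(b ∪ (a*c)+)+ : 18 states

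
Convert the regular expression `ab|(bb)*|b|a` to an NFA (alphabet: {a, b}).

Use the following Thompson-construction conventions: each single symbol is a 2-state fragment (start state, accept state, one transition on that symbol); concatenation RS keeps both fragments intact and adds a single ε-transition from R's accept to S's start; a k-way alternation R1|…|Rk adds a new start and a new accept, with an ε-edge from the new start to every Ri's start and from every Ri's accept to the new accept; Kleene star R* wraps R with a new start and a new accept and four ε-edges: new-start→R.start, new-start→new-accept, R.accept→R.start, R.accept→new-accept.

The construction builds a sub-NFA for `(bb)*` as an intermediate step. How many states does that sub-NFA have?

6

Fragment for `(bb)*`:
Each of the 2 symbol leaves contributes a 2-state fragment.
  bb — 4 states
  (bb)* — 6 states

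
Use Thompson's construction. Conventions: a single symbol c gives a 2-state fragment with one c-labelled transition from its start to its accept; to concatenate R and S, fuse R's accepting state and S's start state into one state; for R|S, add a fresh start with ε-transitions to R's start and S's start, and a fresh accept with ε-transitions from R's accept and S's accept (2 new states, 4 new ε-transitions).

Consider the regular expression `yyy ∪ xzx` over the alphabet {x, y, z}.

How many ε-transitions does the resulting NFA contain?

4

Per subexpression:
Each of the 6 symbol leaves contributes 0 ε-transitions.
  yyy → 0 ε-transitions
  xzx → 0 ε-transitions
  yyy ∪ xzx → 4 ε-transitions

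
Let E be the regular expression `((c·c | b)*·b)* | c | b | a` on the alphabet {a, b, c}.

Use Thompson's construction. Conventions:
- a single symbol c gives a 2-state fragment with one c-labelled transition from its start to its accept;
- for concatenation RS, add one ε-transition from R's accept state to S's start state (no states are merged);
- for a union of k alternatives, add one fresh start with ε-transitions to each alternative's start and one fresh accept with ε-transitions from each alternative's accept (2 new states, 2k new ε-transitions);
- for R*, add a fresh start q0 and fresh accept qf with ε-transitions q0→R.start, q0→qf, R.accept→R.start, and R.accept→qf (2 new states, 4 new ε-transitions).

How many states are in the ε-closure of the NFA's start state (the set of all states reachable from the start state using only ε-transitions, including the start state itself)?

Let C(F) = |ε-closure(F.start)| within fragment F, and note whether F accepts ε. Symbol fragments have C = 1 and do not accept ε. Then:
  c·c — same as the first factor's closure: |closure| = 1
  c·c | b — new start ε-reaches every alternative's start; none of them accept ε, so the new accept is not reached: |closure| = 1 + 1 + 1 = 3
  (c·c | b)* — new start has ε-edges to the inner start and to the new accept, so |closure| = 2 + 3 = 5
  (c·c | b)*·b — the left operand accepts ε, so the closure extends into the next operand (via the concat ε-link); |closure| = 5 + 1 = 6
  ((c·c | b)*·b)* — new start has ε-edges to the inner start and to the new accept, so |closure| = 2 + 6 = 8
  ((c·c | b)*·b)* | c | b | a — |closure| = 1 (new start) + (8 + 1 + 1 + 1) + 1 (new accept, since some branch ε-reaches its own accept) = 13

13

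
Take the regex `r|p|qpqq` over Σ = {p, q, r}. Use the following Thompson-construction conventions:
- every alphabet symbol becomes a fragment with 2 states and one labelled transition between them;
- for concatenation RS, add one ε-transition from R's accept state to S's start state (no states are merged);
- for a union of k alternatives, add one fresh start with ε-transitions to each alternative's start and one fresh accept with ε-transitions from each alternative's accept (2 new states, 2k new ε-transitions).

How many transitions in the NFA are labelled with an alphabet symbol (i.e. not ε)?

By structural recursion:
Each of the 6 symbol leaves contributes exactly 1 symbol transition.
  qpqq = 4 symbol transitions
  r|p|qpqq = 6 symbol transitions

6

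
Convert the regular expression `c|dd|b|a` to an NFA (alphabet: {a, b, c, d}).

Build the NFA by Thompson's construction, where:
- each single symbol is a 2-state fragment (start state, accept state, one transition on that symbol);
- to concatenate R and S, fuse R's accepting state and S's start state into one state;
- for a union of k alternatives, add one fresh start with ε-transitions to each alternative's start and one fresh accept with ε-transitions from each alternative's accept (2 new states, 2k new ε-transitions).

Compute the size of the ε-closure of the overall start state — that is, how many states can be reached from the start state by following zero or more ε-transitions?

Let C(F) = |ε-closure(F.start)| within fragment F, and note whether F accepts ε. Symbol fragments have C = 1 and do not accept ε. Then:
  dd → same as the first factor's closure: |closure| = 1
  c|dd|b|a → new start ε-reaches every alternative's start; none of them accept ε, so the new accept is not reached: |closure| = 1 + 1 + 1 + 1 + 1 = 5

5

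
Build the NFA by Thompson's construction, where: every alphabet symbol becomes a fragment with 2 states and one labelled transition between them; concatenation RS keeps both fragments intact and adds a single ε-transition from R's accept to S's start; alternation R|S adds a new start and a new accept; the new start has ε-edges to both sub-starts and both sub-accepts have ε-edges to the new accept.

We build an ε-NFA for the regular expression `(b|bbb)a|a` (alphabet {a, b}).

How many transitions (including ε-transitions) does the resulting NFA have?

17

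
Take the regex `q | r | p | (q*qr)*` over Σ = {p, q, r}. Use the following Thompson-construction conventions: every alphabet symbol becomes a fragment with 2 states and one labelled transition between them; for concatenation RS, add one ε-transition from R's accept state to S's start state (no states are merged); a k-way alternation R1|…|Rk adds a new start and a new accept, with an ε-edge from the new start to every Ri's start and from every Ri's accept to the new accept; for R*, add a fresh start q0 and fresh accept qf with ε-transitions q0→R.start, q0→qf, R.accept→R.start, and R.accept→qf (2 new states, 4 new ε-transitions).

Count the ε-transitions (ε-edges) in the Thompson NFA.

18

Bottom-up over the parse tree:
Each of the 6 symbol leaves contributes 0 ε-transitions.
  q* → 4 ε-transitions
  q*qr → 6 ε-transitions
  (q*qr)* → 10 ε-transitions
  q | r | p | (q*qr)* → 18 ε-transitions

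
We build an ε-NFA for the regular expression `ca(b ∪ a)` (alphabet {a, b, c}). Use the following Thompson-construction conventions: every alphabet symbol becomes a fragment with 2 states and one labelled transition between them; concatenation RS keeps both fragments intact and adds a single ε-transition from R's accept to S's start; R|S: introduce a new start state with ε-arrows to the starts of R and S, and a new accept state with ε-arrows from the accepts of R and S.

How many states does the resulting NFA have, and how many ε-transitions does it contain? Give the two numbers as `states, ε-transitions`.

Building bottom-up:
Each of the 4 symbol leaves contributes 2 states and 0 ε-transitions.
  b ∪ a → 6 states, 4 ε-transitions
  ca(b ∪ a) → 10 states, 6 ε-transitions

10, 6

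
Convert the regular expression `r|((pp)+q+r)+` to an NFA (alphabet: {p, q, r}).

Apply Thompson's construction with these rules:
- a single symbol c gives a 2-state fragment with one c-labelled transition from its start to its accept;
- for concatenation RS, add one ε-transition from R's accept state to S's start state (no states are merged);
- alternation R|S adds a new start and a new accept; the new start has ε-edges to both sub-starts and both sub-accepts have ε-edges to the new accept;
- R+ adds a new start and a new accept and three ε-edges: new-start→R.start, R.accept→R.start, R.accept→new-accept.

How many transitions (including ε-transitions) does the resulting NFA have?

Per subexpression:
Each of the 5 symbol leaves contributes 1 transition (1 symbol, 0 ε).
  pp → 3 transitions (2 symbol, 1 ε)
  (pp)+ → 6 transitions (2 symbol, 4 ε)
  q+ → 4 transitions (1 symbol, 3 ε)
  (pp)+q+r → 13 transitions (4 symbol, 9 ε)
  ((pp)+q+r)+ → 16 transitions (4 symbol, 12 ε)
  r|((pp)+q+r)+ → 21 transitions (5 symbol, 16 ε)

21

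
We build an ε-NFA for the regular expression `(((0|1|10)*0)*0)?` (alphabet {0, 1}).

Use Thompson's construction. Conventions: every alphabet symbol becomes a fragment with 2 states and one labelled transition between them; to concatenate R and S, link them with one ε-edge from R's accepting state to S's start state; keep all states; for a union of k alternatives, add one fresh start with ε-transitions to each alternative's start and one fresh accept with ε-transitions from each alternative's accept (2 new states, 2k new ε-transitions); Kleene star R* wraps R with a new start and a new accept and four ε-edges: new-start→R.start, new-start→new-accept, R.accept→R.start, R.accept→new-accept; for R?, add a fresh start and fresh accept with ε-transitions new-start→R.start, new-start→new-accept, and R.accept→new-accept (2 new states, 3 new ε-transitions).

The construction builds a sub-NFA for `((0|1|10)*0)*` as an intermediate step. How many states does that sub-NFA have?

16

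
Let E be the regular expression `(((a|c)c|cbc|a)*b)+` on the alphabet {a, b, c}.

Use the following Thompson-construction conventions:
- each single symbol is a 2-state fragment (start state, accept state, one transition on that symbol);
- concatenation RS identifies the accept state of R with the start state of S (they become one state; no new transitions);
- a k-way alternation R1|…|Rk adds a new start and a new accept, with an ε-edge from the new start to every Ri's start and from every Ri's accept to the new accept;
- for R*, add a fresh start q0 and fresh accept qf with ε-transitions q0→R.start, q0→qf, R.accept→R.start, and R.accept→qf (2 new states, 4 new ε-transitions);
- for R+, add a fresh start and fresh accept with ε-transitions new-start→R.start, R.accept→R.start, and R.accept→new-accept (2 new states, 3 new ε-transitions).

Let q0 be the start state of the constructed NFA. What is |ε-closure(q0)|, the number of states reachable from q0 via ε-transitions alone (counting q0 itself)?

Compute the ε-closure size of each fragment's start state recursively; a symbol fragment's start has no outgoing ε-edge, so its closure is just itself (size 1).
  a|c → |ε-closure| = 1 + 1 + 1 = 3 (the new accept is not ε-reachable since no branch accepts ε)
  (a|c)c → |ε-closure| equals the left operand's closure size = 3 (its accept is not ε-reachable, so the closure stops there)
  cbc → |ε-closure| equals the left operand's closure size = 1 (its accept is not ε-reachable, so the closure stops there)
  (a|c)c|cbc|a → new start ε-reaches every alternative's start; none of them accept ε, so the new accept is not reached: |ε-closure| = 1 + 3 + 1 + 1 = 6
  ((a|c)c|cbc|a)* → the star's fresh start ε-reaches both the body's start and the fresh accept: |ε-closure| = 2 + 6 = 8
  ((a|c)c|cbc|a)*b → the left operand accepts ε, so the closure extends into the next operand (the shared merged state is already counted); |ε-closure| = 8 + (1−1) = 8
  (((a|c)c|cbc|a)*b)+ → |ε-closure| = 1 + 8 = 9 (the body doesn't accept ε, so the new accept is not reached)

9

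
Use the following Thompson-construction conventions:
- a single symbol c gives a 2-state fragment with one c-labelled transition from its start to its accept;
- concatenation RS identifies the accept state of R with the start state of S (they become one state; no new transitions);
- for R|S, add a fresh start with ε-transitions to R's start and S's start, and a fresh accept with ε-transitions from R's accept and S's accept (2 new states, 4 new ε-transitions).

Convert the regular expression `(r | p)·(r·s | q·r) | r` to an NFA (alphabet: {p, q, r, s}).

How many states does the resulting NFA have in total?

17

By structural recursion:
Each of the 7 symbol leaves contributes a 2-state fragment.
  r | p = 6 states
  r·s = 3 states
  q·r = 3 states
  r·s | q·r = 8 states
  (r | p)·(r·s | q·r) = 13 states
  (r | p)·(r·s | q·r) | r = 17 states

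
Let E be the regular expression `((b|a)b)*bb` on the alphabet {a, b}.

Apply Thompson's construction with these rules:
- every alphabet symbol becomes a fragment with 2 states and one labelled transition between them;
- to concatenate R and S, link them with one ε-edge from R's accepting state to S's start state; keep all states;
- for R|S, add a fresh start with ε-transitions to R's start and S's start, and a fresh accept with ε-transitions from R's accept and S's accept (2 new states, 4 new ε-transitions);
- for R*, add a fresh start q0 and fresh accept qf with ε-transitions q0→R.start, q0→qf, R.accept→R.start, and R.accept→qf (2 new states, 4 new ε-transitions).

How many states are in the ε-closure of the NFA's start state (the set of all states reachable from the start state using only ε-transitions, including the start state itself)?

6

Work bottom-up. For each fragment F, track |ε-closure(F.start)| and whether F's accept lies in that closure (i.e. whether F accepts ε). A single-symbol fragment has closure size 1 and does not accept ε.
  b|a → C = 1 + 1 + 1 = 3 (the new accept is not ε-reachable since no branch accepts ε)
  (b|a)b → C equals the left operand's closure size = 3 (its accept is not ε-reachable, so the closure stops there)
  ((b|a)b)* → new start has ε-edges to the inner start and to the new accept, so C = 2 + 3 = 5
  ((b|a)b)*bb → C = 5 + 1 = 6 (closure spills across the concat boundary because the left factor accepts ε)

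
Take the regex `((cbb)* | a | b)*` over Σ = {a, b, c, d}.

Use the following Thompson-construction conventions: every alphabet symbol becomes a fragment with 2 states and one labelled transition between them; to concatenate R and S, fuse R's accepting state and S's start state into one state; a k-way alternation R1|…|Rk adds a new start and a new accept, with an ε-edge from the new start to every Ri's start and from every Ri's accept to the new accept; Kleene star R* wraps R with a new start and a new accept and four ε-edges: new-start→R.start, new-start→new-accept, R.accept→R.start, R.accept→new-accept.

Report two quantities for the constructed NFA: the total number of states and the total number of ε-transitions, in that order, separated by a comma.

14, 14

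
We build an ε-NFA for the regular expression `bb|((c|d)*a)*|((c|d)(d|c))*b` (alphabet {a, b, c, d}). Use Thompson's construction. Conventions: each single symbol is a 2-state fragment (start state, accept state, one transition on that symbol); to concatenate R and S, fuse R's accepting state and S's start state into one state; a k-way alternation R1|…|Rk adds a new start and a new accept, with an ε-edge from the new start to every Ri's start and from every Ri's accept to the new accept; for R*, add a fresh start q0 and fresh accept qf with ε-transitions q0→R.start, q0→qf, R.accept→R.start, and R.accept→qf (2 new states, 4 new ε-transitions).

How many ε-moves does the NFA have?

30

Building bottom-up:
Each of the 10 symbol leaves contributes 0 ε-transitions.
  bb → 0 ε-transitions
  c|d → 4 ε-transitions
  (c|d)* → 8 ε-transitions
  (c|d)*a → 8 ε-transitions
  ((c|d)*a)* → 12 ε-transitions
  c|d → 4 ε-transitions
  d|c → 4 ε-transitions
  (c|d)(d|c) → 8 ε-transitions
  ((c|d)(d|c))* → 12 ε-transitions
  ((c|d)(d|c))*b → 12 ε-transitions
  bb|((c|d)*a)*|((c|d)(d|c))*b → 30 ε-transitions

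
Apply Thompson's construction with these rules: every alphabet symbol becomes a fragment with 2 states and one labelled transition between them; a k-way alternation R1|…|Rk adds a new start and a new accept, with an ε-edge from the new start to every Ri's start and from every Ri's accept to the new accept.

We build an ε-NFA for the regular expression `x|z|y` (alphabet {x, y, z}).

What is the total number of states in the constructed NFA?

By structural recursion:
Each of the 3 symbol leaves contributes a 2-state fragment.
  x|z|y — 8 states

8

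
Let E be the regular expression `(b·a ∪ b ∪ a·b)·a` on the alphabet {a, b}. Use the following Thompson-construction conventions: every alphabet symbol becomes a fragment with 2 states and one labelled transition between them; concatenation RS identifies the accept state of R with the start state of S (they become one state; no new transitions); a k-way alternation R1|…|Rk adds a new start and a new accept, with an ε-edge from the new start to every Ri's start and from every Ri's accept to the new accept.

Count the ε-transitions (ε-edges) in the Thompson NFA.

Bottom-up over the parse tree:
Each of the 6 symbol leaves contributes 0 ε-transitions.
  b·a = 0 ε-transitions
  a·b = 0 ε-transitions
  b·a ∪ b ∪ a·b = 6 ε-transitions
  (b·a ∪ b ∪ a·b)·a = 6 ε-transitions

6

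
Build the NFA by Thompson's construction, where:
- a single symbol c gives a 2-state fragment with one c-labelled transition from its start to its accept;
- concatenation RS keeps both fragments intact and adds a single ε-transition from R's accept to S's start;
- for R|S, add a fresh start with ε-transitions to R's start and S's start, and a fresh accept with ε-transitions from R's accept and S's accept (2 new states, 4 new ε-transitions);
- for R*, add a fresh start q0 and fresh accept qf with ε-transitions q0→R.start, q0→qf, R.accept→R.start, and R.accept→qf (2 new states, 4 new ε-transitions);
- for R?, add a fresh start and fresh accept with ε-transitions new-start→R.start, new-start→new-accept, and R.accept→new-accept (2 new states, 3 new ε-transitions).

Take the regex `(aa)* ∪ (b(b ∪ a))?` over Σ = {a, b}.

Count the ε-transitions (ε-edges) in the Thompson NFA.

Building bottom-up:
Each of the 5 symbol leaves contributes 0 ε-transitions.
  aa : 1 ε-transition
  (aa)* : 5 ε-transitions
  b ∪ a : 4 ε-transitions
  b(b ∪ a) : 5 ε-transitions
  (b(b ∪ a))? : 8 ε-transitions
  (aa)* ∪ (b(b ∪ a))? : 17 ε-transitions

17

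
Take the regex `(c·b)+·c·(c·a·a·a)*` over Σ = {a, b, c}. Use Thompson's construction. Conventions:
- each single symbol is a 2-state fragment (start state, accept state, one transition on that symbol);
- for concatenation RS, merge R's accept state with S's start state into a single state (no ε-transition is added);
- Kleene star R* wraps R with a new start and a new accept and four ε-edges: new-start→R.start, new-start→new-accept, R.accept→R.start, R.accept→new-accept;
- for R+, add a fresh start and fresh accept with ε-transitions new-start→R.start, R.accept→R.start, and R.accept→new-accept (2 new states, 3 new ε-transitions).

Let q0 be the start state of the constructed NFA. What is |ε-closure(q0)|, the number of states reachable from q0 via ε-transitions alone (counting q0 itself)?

Compute the ε-closure size of each fragment's start state recursively; a symbol fragment's start has no outgoing ε-edge, so its closure is just itself (size 1).
  c·b — same as the first factor's closure: C = 1
  (c·b)+ — new start ε-reaches only the body's start; the new accept needs a symbol first: C = 1 + 1 = 2
  c·a·a·a — C equals the left operand's closure size = 1 (its accept is not ε-reachable, so the closure stops there)
  (c·a·a·a)* — the star's fresh start ε-reaches both the body's start and the fresh accept: C = 2 + 1 = 3
  (c·b)+·c·(c·a·a·a)* — same as the first factor's closure: C = 2

2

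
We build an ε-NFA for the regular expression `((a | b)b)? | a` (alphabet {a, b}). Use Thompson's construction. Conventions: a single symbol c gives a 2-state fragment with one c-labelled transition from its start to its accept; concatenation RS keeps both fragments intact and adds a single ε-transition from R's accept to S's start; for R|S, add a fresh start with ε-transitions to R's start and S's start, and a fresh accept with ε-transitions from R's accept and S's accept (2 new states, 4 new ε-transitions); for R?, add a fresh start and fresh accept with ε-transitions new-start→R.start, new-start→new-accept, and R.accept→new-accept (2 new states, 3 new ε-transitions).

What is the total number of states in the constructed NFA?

14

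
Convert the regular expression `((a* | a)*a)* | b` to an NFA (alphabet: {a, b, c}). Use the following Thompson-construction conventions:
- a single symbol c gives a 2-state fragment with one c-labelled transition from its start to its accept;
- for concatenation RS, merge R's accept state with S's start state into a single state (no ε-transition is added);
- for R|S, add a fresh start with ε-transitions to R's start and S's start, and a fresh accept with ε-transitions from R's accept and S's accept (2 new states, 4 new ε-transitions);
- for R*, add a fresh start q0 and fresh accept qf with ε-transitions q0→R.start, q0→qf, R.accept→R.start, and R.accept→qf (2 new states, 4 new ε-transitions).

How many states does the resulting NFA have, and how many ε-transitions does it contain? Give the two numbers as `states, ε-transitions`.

Building bottom-up:
Each of the 4 symbol leaves contributes 2 states and 0 ε-transitions.
  a* → 4 states, 4 ε-transitions
  a* | a → 8 states, 8 ε-transitions
  (a* | a)* → 10 states, 12 ε-transitions
  (a* | a)*a → 11 states, 12 ε-transitions
  ((a* | a)*a)* → 13 states, 16 ε-transitions
  ((a* | a)*a)* | b → 17 states, 20 ε-transitions

17, 20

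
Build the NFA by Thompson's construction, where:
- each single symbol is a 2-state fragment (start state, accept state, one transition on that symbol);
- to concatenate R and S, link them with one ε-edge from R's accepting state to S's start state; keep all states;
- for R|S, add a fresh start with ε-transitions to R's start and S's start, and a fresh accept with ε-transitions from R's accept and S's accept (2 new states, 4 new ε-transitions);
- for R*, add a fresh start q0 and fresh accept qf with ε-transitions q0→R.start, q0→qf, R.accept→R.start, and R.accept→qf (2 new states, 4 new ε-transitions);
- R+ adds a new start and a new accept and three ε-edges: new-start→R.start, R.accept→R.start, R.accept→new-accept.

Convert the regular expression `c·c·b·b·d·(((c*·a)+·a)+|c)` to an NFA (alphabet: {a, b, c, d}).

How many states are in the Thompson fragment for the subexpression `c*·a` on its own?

Fragment for `c*·a`:
Each of the 2 symbol leaves contributes a 2-state fragment.
  c* — 4 states
  c*·a — 6 states

6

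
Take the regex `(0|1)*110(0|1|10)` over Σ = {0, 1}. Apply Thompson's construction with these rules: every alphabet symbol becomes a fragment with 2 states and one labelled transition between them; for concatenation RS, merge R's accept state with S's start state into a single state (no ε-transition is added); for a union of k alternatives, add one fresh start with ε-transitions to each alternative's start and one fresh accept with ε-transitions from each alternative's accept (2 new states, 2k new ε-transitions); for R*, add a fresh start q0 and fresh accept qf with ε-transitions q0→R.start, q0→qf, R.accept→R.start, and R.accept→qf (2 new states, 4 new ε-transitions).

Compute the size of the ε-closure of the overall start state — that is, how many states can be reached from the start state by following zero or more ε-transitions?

Compute the ε-closure size of each fragment's start state recursively; a symbol fragment's start has no outgoing ε-edge, so its closure is just itself (size 1).
  0|1 — |closure| = 1 + 1 + 1 = 3 (the new accept is not ε-reachable since no branch accepts ε)
  (0|1)* — |closure| = 1 (new start) + 3 (body) + 1 (new accept) = 5
  10 — |closure| equals the left operand's closure size = 1 (its accept is not ε-reachable, so the closure stops there)
  0|1|10 — new start ε-reaches every alternative's start; none of them accept ε, so the new accept is not reached: |closure| = 1 + 1 + 1 + 1 = 4
  (0|1)*110(0|1|10) — |closure| = 5 + (1−1) = 5 (closure spills across the concat boundary because the left factor accepts ε)

5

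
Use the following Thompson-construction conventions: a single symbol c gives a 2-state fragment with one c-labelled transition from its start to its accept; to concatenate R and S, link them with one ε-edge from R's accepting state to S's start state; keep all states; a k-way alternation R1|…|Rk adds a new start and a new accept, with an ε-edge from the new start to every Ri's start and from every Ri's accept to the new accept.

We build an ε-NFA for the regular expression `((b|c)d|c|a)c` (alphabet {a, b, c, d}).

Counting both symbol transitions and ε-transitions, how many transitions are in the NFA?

18

Bottom-up over the parse tree:
Each of the 6 symbol leaves contributes 1 transition (1 symbol, 0 ε).
  b|c → 6 transitions (2 symbol, 4 ε)
  (b|c)d → 8 transitions (3 symbol, 5 ε)
  (b|c)d|c|a → 16 transitions (5 symbol, 11 ε)
  ((b|c)d|c|a)c → 18 transitions (6 symbol, 12 ε)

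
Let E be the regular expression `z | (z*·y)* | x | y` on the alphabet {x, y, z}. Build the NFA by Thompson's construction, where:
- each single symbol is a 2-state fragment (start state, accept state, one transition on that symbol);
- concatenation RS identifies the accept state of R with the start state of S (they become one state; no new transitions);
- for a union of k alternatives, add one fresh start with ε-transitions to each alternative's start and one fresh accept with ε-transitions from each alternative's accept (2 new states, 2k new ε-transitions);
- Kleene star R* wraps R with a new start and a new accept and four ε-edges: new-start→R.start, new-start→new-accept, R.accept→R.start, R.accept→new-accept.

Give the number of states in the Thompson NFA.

15

Bottom-up over the parse tree:
Each of the 5 symbol leaves contributes a 2-state fragment.
  z* = 4 states
  z*·y = 5 states
  (z*·y)* = 7 states
  z | (z*·y)* | x | y = 15 states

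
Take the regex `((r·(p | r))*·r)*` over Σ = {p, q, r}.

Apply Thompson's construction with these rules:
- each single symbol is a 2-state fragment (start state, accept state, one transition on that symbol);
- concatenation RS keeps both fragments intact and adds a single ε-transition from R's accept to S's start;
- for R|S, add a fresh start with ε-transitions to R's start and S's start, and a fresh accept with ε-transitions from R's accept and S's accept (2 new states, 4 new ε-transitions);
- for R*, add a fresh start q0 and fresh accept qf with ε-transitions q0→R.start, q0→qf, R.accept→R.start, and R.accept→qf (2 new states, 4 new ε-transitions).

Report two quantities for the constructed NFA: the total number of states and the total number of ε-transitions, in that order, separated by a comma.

14, 14

By structural recursion:
Each of the 4 symbol leaves contributes 2 states and 0 ε-transitions.
  p | r → 6 states, 4 ε-transitions
  r·(p | r) → 8 states, 5 ε-transitions
  (r·(p | r))* → 10 states, 9 ε-transitions
  (r·(p | r))*·r → 12 states, 10 ε-transitions
  ((r·(p | r))*·r)* → 14 states, 14 ε-transitions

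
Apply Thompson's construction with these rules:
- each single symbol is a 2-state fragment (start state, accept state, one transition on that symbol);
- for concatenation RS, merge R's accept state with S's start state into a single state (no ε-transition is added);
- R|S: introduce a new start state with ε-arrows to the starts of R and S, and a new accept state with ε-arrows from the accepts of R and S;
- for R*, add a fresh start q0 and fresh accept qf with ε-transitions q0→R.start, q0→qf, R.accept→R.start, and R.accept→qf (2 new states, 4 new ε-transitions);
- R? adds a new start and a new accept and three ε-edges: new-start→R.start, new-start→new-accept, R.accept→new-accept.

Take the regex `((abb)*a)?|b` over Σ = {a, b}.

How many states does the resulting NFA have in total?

13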